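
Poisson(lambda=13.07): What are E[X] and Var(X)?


E[X] = Var(X) = lambda = 13.07

13.07, 13.07


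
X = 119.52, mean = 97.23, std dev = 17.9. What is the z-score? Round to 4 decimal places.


z = (X - mu) / sigma
X - mu = 119.52 - 97.23 = 22.29
z = 22.29 / 17.9 = 2229/1790 ≈ 1.245251

1.2453


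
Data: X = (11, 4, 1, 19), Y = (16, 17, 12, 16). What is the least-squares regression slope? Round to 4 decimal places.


b = sum((xi-xbar)(yi-ybar)) / sum((xi-xbar)^2)
n = 4, xbar = 35/4 = 8.75, ybar = 61/4 = 15.25
Sxy = sum((xi-xbar)(yi-ybar)) = 26.25
Sxx = sum((xi-xbar)^2) = 192.75
b = Sxy / Sxx = 35/257 ≈ 0.136187

0.1362


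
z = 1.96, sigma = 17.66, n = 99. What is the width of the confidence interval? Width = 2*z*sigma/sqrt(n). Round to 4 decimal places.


width = 2*z*sigma/sqrt(n)
2*z*sigma = 2 * 1.96 * 17.66 = 69.2272
sqrt(99) ≈ 9.949874
width = 69.2272 / 9.949874 ≈ 6.957595

6.9576


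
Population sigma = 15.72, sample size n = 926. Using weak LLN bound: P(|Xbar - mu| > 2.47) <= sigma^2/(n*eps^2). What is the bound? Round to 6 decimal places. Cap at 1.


bound = min(1, sigma^2/(n*eps^2))
sigma^2 = 15.72^2 = 247.1184
n*eps^2 = 926 * 2.47^2 = 926 * 6.1009 = 5649.4334
sigma^2/(n*eps^2) = 247.1184 / 5649.4334 ≈ 0.04374216

0.043742


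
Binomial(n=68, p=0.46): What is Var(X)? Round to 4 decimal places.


Var = n*p*(1-p) = 68 * 0.46 * 0.54 = 16.8912

16.8912


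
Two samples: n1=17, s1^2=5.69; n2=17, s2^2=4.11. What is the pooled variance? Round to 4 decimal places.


sp^2 = ((n1-1)*s1^2 + (n2-1)*s2^2)/(n1+n2-2)
(n1-1)*s1^2 = 16 * 5.69 = 91.04
(n2-1)*s2^2 = 16 * 4.11 = 65.76
numerator = 91.04 + 65.76 = 156.8
n1+n2-2 = 32
sp^2 = 156.8 / 32 = 4.9

4.9000


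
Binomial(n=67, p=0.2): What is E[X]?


E[X] = n*p = 67 * 0.2 = 13.4

13.4


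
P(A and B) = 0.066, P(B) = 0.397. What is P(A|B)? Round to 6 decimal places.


P(A|B) = P(A and B) / P(B) = 0.066 / 0.397 = 66/397 ≈ 0.16624685

0.166247


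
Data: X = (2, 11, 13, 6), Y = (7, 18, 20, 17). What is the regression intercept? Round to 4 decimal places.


a = ybar - b*xbar, where b = sum((xi-xbar)(yi-ybar)) / sum((xi-xbar)^2)
n = 4, xbar = 32/4 = 8, ybar = 62/4 = 15.5
Sxy = sum((xi-xbar)(yi-ybar)) = 78
Sxx = sum((xi-xbar)^2) = 74
b = Sxy / Sxx = 39/37 ≈ 1.054054
a = 15.5 - 1.054054 * 8 = 523/74 ≈ 7.067568

7.0676


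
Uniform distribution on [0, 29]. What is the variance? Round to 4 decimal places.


Var = (b-a)^2 / 12
(b-a)^2 = (29 - 0)^2 = 841
Var = 841/12 ≈ 70.083333

70.0833


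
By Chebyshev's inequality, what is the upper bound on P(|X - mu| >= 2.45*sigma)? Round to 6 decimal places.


P <= 1/k^2
k^2 = 2.45^2 = 6.0025
1/k^2 = 1 / 6.0025 = 400/2401 ≈ 0.16659725

0.166597


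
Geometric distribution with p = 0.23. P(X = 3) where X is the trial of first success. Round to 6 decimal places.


P = (1-p)^(k-1) * p
(1-p)^(k-1) = 0.77^2 = 0.5929
P = 0.5929 * 0.23 = 0.136367

0.136367


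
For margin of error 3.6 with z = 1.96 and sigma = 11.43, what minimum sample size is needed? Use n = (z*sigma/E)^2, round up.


z*sigma/E = 1.96 * 11.43 / 3.6 = 6.223
(z*sigma/E)^2 = 38.725729
round up: n = 39

39


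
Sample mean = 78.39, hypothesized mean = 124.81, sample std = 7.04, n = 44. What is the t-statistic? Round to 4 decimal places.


t = (xbar - mu0) / (s/sqrt(n))
xbar - mu0 = 78.39 - 124.81 = -46.42
sqrt(44) ≈ 6.63324958
s/sqrt(n) = 7.04 / 6.63324958 ≈ 1.06131993
t = -46.42 / 1.06131993 ≈ -43.737989

-43.7380


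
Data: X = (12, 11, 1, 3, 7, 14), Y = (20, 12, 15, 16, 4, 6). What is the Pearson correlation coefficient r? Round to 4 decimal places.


r = sum((xi-xbar)(yi-ybar)) / sqrt(sum((xi-xbar)^2) * sum((yi-ybar)^2))
n = 6, xbar = 48/6 = 8, ybar = 73/6 ≈ 12.166667
Sxy = sum((xi-xbar)(yi-ybar)) = -37
Sxx = sum((xi-xbar)^2) = 136
Syy = sum((yi-ybar)^2) = 1133/6 ≈ 188.833333
sqrt(Sxx*Syy) ≈ 160.253965
r = Sxy / sqrt(Sxx*Syy) = -37 / 160.253965 ≈ -0.230884

-0.2309


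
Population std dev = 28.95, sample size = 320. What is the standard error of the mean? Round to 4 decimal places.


SE = sigma / sqrt(n)
sqrt(320) ≈ 17.888544
SE = 28.95 / 17.888544 ≈ 1.618354

1.6184


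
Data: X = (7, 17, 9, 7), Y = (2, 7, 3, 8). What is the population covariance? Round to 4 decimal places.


Cov = (1/n)*sum((xi-xbar)(yi-ybar))
n = 4, xbar = 40/4 = 10, ybar = 20/4 = 5
sum((xi-xbar)(yi-ybar)) = 16
Cov = 16 / 4 = 4

4.0000


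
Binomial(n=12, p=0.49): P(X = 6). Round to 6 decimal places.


P = C(n,k) * p^k * (1-p)^(n-k)
C(12,6) = 924
p^k = 0.49^6 ≈ 0.01384129
(1-p)^(n-k) = 0.51^6 ≈ 0.01759629
P = 924 * 0.01384129 * 0.01759629 ≈ 0.225045

0.225045


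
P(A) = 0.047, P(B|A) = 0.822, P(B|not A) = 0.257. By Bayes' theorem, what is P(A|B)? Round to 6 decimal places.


P(A|B) = P(B|A)*P(A) / P(B), P(B) = P(B|A)*P(A) + P(B|not A)*P(not A)
P(B|A)*P(A) = 0.822 * 0.047 = 0.038634
P(B|not A)*P(not A) = 0.257 * 0.953 = 0.244921
P(B) = 0.038634 + 0.244921 = 0.283555
P(A|B) = 0.038634 / 0.283555 ≈ 0.13624870

0.136249


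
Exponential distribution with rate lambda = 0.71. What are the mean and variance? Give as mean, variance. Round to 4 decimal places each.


mean = 1/lam, var = 1/lam^2
mean = 1 / 0.71 = 100/71 ≈ 1.408451
lam^2 = 0.71^2 = 0.5041
var = 1 / 0.5041 = 10000/5041 ≈ 1.983733

1.4085, 1.9837


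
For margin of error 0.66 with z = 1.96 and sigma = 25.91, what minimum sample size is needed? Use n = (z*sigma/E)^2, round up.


z*sigma/E = 1.96 * 25.91 / 0.66 = 126959/1650 ≈ 76.944848
(z*sigma/E)^2 ≈ 5920.509708
round up: n = 5921

5921


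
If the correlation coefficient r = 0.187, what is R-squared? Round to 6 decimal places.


R^2 = r^2 = (0.187)^2 = 0.034969

0.034969


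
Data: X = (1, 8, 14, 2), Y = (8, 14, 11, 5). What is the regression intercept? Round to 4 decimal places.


a = ybar - b*xbar, where b = sum((xi-xbar)(yi-ybar)) / sum((xi-xbar)^2)
n = 4, xbar = 25/4 = 6.25, ybar = 38/4 = 9.5
Sxy = sum((xi-xbar)(yi-ybar)) = 46.5
Sxx = sum((xi-xbar)^2) = 108.75
b = Sxy / Sxx = 62/145 ≈ 0.427586
a = 9.5 - 0.427586 * 6.25 = 198/29 ≈ 6.827586

6.8276


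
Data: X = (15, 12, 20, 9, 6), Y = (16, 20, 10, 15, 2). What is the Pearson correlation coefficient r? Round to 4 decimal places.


r = sum((xi-xbar)(yi-ybar)) / sqrt(sum((xi-xbar)^2) * sum((yi-ybar)^2))
n = 5, xbar = 62/5 = 12.4, ybar = 63/5 = 12.6
Sxy = sum((xi-xbar)(yi-ybar)) = 45.8
Sxx = sum((xi-xbar)^2) = 117.2
Syy = sum((yi-ybar)^2) = 191.2
sqrt(Sxx*Syy) ≈ 149.695157
r = Sxy / sqrt(Sxx*Syy) = 45.8 / 149.695157 ≈ 0.305955

0.3060


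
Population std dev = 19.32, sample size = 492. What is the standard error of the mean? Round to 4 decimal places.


SE = sigma / sqrt(n)
sqrt(492) ≈ 22.181073
SE = 19.32 / 22.181073 ≈ 0.871013

0.8710


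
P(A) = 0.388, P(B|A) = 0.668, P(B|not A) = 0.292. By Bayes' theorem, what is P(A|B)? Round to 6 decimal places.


P(A|B) = P(B|A)*P(A) / P(B), P(B) = P(B|A)*P(A) + P(B|not A)*P(not A)
P(B|A)*P(A) = 0.668 * 0.388 = 0.259184
P(B|not A)*P(not A) = 0.292 * 0.612 = 0.178704
P(B) = 0.259184 + 0.178704 = 0.437888
P(A|B) = 0.259184 / 0.437888 ≈ 0.59189564

0.591896


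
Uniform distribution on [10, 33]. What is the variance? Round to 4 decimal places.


Var = (b-a)^2 / 12
(b-a)^2 = (33 - 10)^2 = 529
Var = 529/12 ≈ 44.083333

44.0833


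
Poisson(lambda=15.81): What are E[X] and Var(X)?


E[X] = Var(X) = lambda = 15.81

15.81, 15.81


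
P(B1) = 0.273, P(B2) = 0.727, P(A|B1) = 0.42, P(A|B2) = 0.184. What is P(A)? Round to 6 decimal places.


P(A) = P(A|B1)*P(B1) + P(A|B2)*P(B2)
P(A|B1)*P(B1) = 0.42 * 0.273 = 0.11466
P(A|B2)*P(B2) = 0.184 * 0.727 = 0.133768
P(A) = 0.11466 + 0.133768 = 0.248428

0.248428


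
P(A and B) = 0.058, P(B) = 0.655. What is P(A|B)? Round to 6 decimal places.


P(A|B) = P(A and B) / P(B) = 0.058 / 0.655 = 58/655 ≈ 0.08854962

0.088550


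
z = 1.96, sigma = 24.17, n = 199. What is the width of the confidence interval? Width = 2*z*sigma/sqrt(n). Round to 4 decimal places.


width = 2*z*sigma/sqrt(n)
2*z*sigma = 2 * 1.96 * 24.17 = 94.7464
sqrt(199) ≈ 14.106736
width = 94.7464 / 14.106736 ≈ 6.716394

6.7164


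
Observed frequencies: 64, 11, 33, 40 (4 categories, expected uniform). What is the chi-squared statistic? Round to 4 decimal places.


chi2 = sum((O-E)^2/E), E = total/4
total = 148, E = 148/4 = 37
(64 - 37)^2 / 37 = 729 / 37 = 729/37 ≈ 19.702703
(11 - 37)^2 / 37 = 676 / 37 = 676/37 ≈ 18.270270
(33 - 37)^2 / 37 = 16 / 37 = 16/37 ≈ 0.432432
(40 - 37)^2 / 37 = 9 / 37 = 9/37 ≈ 0.243243
chi2 = 1430/37 ≈ 38.648649

38.6486


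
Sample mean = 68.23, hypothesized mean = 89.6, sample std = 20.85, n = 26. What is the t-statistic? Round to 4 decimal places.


t = (xbar - mu0) / (s/sqrt(n))
xbar - mu0 = 68.23 - 89.6 = -21.37
sqrt(26) ≈ 5.09901951
s/sqrt(n) = 20.85 / 5.09901951 ≈ 4.08902142
t = -21.37 / 4.08902142 ≈ -5.226189

-5.2262


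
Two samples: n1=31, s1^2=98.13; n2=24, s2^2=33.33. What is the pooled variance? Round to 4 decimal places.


sp^2 = ((n1-1)*s1^2 + (n2-1)*s2^2)/(n1+n2-2)
(n1-1)*s1^2 = 30 * 98.13 = 2943.9
(n2-1)*s2^2 = 23 * 33.33 = 766.59
numerator = 2943.9 + 766.59 = 3710.49
n1+n2-2 = 53
sp^2 = 3710.49 / 53 = 371049/5300 ≈ 70.009245

70.0092


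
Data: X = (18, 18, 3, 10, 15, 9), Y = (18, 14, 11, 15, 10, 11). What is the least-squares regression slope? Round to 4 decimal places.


b = sum((xi-xbar)(yi-ybar)) / sum((xi-xbar)^2)
n = 6, xbar = 73/6 ≈ 12.166667, ybar = 79/6 ≈ 13.166667
Sxy = sum((xi-xbar)(yi-ybar)) = 281/6 ≈ 46.833333
Sxx = sum((xi-xbar)^2) = 1049/6 ≈ 174.833333
b = Sxy / Sxx = 281/1049 ≈ 0.267874

0.2679


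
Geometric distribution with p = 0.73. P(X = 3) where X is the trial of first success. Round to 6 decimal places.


P = (1-p)^(k-1) * p
(1-p)^(k-1) = 0.27^2 = 0.0729
P = 0.0729 * 0.73 = 0.053217

0.053217


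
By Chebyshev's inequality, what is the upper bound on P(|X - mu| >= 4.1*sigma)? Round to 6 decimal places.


P <= 1/k^2
k^2 = 4.1^2 = 16.81
1/k^2 = 1 / 16.81 = 100/1681 ≈ 0.05948840

0.059488


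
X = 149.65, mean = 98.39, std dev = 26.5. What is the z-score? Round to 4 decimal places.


z = (X - mu) / sigma
X - mu = 149.65 - 98.39 = 51.26
z = 51.26 / 26.5 = 2563/1325 ≈ 1.934340

1.9343


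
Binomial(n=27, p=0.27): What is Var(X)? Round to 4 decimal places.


Var = n*p*(1-p) = 27 * 0.27 * 0.73 = 5.3217

5.3217


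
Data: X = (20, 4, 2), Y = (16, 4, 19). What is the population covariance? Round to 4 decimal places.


Cov = (1/n)*sum((xi-xbar)(yi-ybar))
n = 3, xbar = 26/3 ≈ 8.666667, ybar = 39/3 = 13
sum((xi-xbar)(yi-ybar)) = 36
Cov = 36 / 3 = 12

12.0000


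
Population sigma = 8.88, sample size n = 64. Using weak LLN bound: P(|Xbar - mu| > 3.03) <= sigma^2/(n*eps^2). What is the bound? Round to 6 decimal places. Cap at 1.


bound = min(1, sigma^2/(n*eps^2))
sigma^2 = 8.88^2 = 78.8544
n*eps^2 = 64 * 3.03^2 = 64 * 9.1809 = 587.5776
sigma^2/(n*eps^2) = 78.8544 / 587.5776 ≈ 0.13420253

0.134203


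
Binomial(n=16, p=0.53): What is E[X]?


E[X] = n*p = 16 * 0.53 = 8.48

8.48


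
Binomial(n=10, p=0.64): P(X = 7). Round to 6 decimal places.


P = C(n,k) * p^k * (1-p)^(n-k)
C(10,7) = 120
p^k = 0.64^7 ≈ 0.04398047
(1-p)^(n-k) = 0.36^3 = 0.046656
P = 120 * 0.04398047 * 0.046656 ≈ 0.246234

0.246234


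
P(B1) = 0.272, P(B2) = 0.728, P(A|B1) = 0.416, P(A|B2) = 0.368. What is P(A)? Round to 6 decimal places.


P(A) = P(A|B1)*P(B1) + P(A|B2)*P(B2)
P(A|B1)*P(B1) = 0.416 * 0.272 = 0.113152
P(A|B2)*P(B2) = 0.368 * 0.728 = 0.267904
P(A) = 0.113152 + 0.267904 = 0.381056

0.381056


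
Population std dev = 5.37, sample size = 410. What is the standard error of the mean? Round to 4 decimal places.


SE = sigma / sqrt(n)
sqrt(410) ≈ 20.248457
SE = 5.37 / 20.248457 ≈ 0.265205

0.2652


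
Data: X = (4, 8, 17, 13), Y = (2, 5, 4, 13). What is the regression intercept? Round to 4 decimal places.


a = ybar - b*xbar, where b = sum((xi-xbar)(yi-ybar)) / sum((xi-xbar)^2)
n = 4, xbar = 42/4 = 10.5, ybar = 24/4 = 6
Sxy = sum((xi-xbar)(yi-ybar)) = 33
Sxx = sum((xi-xbar)^2) = 97
b = Sxy / Sxx = 33/97 ≈ 0.340206
a = 6 - 0.340206 * 10.5 = 471/194 ≈ 2.427835

2.4278


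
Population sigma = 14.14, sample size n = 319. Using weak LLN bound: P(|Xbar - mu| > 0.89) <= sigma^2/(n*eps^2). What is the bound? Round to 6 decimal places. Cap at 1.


bound = min(1, sigma^2/(n*eps^2))
sigma^2 = 14.14^2 = 199.9396
n*eps^2 = 319 * 0.89^2 = 319 * 0.7921 = 252.6799
sigma^2/(n*eps^2) = 199.9396 / 252.6799 ≈ 0.79127624

0.791276


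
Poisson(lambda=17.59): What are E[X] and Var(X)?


E[X] = Var(X) = lambda = 17.59

17.59, 17.59


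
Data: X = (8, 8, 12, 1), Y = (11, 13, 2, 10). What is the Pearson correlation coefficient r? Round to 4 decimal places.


r = sum((xi-xbar)(yi-ybar)) / sqrt(sum((xi-xbar)^2) * sum((yi-ybar)^2))
n = 4, xbar = 29/4 = 7.25, ybar = 36/4 = 9
Sxy = sum((xi-xbar)(yi-ybar)) = -35
Sxx = sum((xi-xbar)^2) = 62.75
Syy = sum((yi-ybar)^2) = 70
sqrt(Sxx*Syy) ≈ 66.275938
r = Sxy / sqrt(Sxx*Syy) = -35 / 66.275938 ≈ -0.528095

-0.5281


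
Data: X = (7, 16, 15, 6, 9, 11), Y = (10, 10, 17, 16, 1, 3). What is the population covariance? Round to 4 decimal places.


Cov = (1/n)*sum((xi-xbar)(yi-ybar))
n = 6, xbar = 64/6 = 32/3 ≈ 10.666667, ybar = 57/6 = 9.5
sum((xi-xbar)(yi-ybar)) = 15
Cov = 15 / 6 = 2.5

2.5000


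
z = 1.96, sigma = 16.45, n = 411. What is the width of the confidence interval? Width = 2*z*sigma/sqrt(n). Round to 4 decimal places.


width = 2*z*sigma/sqrt(n)
2*z*sigma = 2 * 1.96 * 16.45 = 64.484
sqrt(411) ≈ 20.273135
width = 64.484 / 20.273135 ≈ 3.180761

3.1808


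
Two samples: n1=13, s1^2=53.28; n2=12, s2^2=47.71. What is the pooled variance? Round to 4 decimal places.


sp^2 = ((n1-1)*s1^2 + (n2-1)*s2^2)/(n1+n2-2)
(n1-1)*s1^2 = 12 * 53.28 = 639.36
(n2-1)*s2^2 = 11 * 47.71 = 524.81
numerator = 639.36 + 524.81 = 1164.17
n1+n2-2 = 23
sp^2 = 1164.17 / 23 = 116417/2300 ≈ 50.616087

50.6161


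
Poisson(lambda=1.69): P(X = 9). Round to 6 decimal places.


P = e^(-lam) * lam^k / k!
e^(-1.69) ≈ 0.1845195
lam^k = 1.69^9 ≈ 112.455407
k! = 9! = 362880
P = 0.1845195 * 112.455407 / 362880 ≈ 0.000057

0.000057


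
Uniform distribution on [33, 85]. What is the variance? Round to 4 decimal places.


Var = (b-a)^2 / 12
(b-a)^2 = (85 - 33)^2 = 2704
Var = 2704/12 ≈ 225.333333

225.3333


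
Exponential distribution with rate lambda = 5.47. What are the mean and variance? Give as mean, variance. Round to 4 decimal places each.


mean = 1/lam, var = 1/lam^2
mean = 1 / 5.47 = 100/547 ≈ 0.182815
lam^2 = 5.47^2 = 29.9209
var = 1 / 29.9209 ≈ 0.033421

0.1828, 0.0334


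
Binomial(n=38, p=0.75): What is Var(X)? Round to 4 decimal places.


Var = n*p*(1-p) = 38 * 0.75 * 0.25 = 7.125

7.1250


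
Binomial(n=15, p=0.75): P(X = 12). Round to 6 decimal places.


P = C(n,k) * p^k * (1-p)^(n-k)
C(15,12) = 455
p^k = 0.75^12 ≈ 0.03167635
(1-p)^(n-k) = 0.25^3 = 0.015625
P = 455 * 0.03167635 * 0.015625 ≈ 0.225199

0.225199


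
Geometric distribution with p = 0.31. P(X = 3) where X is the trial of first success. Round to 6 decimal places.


P = (1-p)^(k-1) * p
(1-p)^(k-1) = 0.69^2 = 0.4761
P = 0.4761 * 0.31 = 0.147591

0.147591


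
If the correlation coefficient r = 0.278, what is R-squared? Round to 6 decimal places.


R^2 = r^2 = (0.278)^2 = 0.077284

0.077284


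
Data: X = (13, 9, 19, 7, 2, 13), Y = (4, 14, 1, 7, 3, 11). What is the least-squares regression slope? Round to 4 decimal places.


b = sum((xi-xbar)(yi-ybar)) / sum((xi-xbar)^2)
n = 6, xbar = 63/6 = 10.5, ybar = 40/6 = 20/3 ≈ 6.666667
Sxy = sum((xi-xbar)(yi-ybar)) = -25
Sxx = sum((xi-xbar)^2) = 171.5
b = Sxy / Sxx = -50/343 ≈ -0.145773

-0.1458


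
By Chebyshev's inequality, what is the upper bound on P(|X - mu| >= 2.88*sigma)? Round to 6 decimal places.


P <= 1/k^2
k^2 = 2.88^2 = 8.2944
1/k^2 = 1 / 8.2944 = 625/5184 ≈ 0.12056327

0.120563


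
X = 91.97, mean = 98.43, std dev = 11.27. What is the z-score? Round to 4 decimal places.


z = (X - mu) / sigma
X - mu = 91.97 - 98.43 = -6.46
z = -6.46 / 11.27 = -646/1127 ≈ -0.573203

-0.5732


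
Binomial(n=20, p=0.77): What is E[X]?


E[X] = n*p = 20 * 0.77 = 15.4

15.4


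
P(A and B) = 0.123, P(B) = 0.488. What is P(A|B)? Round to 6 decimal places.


P(A|B) = P(A and B) / P(B) = 0.123 / 0.488 = 123/488 ≈ 0.25204918

0.252049


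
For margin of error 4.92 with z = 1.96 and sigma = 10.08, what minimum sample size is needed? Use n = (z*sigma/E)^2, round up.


z*sigma/E = 1.96 * 10.08 / 4.92 = 4116/1025 ≈ 4.015610
(z*sigma/E)^2 ≈ 16.125122
round up: n = 17

17


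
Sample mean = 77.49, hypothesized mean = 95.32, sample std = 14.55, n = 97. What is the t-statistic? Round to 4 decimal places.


t = (xbar - mu0) / (s/sqrt(n))
xbar - mu0 = 77.49 - 95.32 = -17.83
sqrt(97) ≈ 9.84885780
s/sqrt(n) = 14.55 / 9.84885780 ≈ 1.47732867
t = -17.83 / 1.47732867 ≈ -12.069081

-12.0691


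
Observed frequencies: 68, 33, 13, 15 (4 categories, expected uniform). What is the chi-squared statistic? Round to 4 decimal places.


chi2 = sum((O-E)^2/E), E = total/4
total = 129, E = 129/4 = 32.25
(68 - 32.25)^2 / 32.25 = 1278.0625 / 32.25 = 20449/516 ≈ 39.629845
(33 - 32.25)^2 / 32.25 = 0.5625 / 32.25 = 3/172 ≈ 0.017442
(13 - 32.25)^2 / 32.25 = 370.5625 / 32.25 = 5929/516 ≈ 11.490310
(15 - 32.25)^2 / 32.25 = 297.5625 / 32.25 = 1587/172 ≈ 9.226744
chi2 = 7787/129 ≈ 60.364341

60.3643


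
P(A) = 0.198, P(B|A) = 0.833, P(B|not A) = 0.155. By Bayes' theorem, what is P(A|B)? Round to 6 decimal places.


P(A|B) = P(B|A)*P(A) / P(B), P(B) = P(B|A)*P(A) + P(B|not A)*P(not A)
P(B|A)*P(A) = 0.833 * 0.198 = 0.164934
P(B|not A)*P(not A) = 0.155 * 0.802 = 0.12431
P(B) = 0.164934 + 0.12431 = 0.289244
P(A|B) = 0.164934 / 0.289244 ≈ 0.57022445

0.570224


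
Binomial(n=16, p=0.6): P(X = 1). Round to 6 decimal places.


P = C(n,k) * p^k * (1-p)^(n-k)
C(16,1) = 16
p^k = 0.6^1 = 0.6
(1-p)^(n-k) = 0.4^15 ≈ 0.000001073742
P = 16 * 0.6 * 0.000001073742 ≈ 0.000010

0.000010


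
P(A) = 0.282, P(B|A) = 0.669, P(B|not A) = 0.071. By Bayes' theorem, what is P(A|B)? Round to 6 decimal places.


P(A|B) = P(B|A)*P(A) / P(B), P(B) = P(B|A)*P(A) + P(B|not A)*P(not A)
P(B|A)*P(A) = 0.669 * 0.282 = 0.188658
P(B|not A)*P(not A) = 0.071 * 0.718 = 0.050978
P(B) = 0.188658 + 0.050978 = 0.239636
P(A|B) = 0.188658 / 0.239636 ≈ 0.78726902

0.787269


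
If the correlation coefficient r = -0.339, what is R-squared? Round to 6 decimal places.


R^2 = r^2 = (-0.339)^2 = 0.114921

0.114921


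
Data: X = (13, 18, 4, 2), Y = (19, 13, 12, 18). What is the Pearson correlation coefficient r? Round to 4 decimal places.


r = sum((xi-xbar)(yi-ybar)) / sqrt(sum((xi-xbar)^2) * sum((yi-ybar)^2))
n = 4, xbar = 37/4 = 9.25, ybar = 62/4 = 15.5
Sxy = sum((xi-xbar)(yi-ybar)) = -8.5
Sxx = sum((xi-xbar)^2) = 170.75
Syy = sum((yi-ybar)^2) = 37
sqrt(Sxx*Syy) ≈ 79.484275
r = Sxy / sqrt(Sxx*Syy) = -8.5 / 79.484275 ≈ -0.106939

-0.1069


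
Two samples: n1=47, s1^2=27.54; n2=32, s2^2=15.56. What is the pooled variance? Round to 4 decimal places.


sp^2 = ((n1-1)*s1^2 + (n2-1)*s2^2)/(n1+n2-2)
(n1-1)*s1^2 = 46 * 27.54 = 1266.84
(n2-1)*s2^2 = 31 * 15.56 = 482.36
numerator = 1266.84 + 482.36 = 1749.2
n1+n2-2 = 77
sp^2 = 1749.2 / 77 = 8746/385 ≈ 22.716883

22.7169


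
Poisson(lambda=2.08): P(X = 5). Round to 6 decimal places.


P = e^(-lam) * lam^k / k!
e^(-2.08) ≈ 0.1249302
lam^k = 2.08^5 ≈ 38.932893
k! = 5! = 120
P = 0.1249302 * 38.932893 / 120 ≈ 0.040532

0.040532


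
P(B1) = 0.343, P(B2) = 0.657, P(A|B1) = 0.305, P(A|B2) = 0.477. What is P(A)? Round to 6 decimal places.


P(A) = P(A|B1)*P(B1) + P(A|B2)*P(B2)
P(A|B1)*P(B1) = 0.305 * 0.343 = 0.104615
P(A|B2)*P(B2) = 0.477 * 0.657 = 0.313389
P(A) = 0.104615 + 0.313389 = 0.418004

0.418004


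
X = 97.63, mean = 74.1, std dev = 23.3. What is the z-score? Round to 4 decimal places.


z = (X - mu) / sigma
X - mu = 97.63 - 74.1 = 23.53
z = 23.53 / 23.3 = 2353/2330 ≈ 1.009871

1.0099


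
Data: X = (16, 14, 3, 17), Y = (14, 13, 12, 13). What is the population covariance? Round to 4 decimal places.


Cov = (1/n)*sum((xi-xbar)(yi-ybar))
n = 4, xbar = 50/4 = 12.5, ybar = 52/4 = 13
sum((xi-xbar)(yi-ybar)) = 13
Cov = 13 / 4 = 3.25

3.2500


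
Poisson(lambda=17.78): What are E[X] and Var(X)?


E[X] = Var(X) = lambda = 17.78

17.78, 17.78


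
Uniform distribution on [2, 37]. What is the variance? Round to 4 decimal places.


Var = (b-a)^2 / 12
(b-a)^2 = (37 - 2)^2 = 1225
Var = 1225/12 ≈ 102.083333

102.0833


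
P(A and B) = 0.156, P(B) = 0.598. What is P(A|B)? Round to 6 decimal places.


P(A|B) = P(A and B) / P(B) = 0.156 / 0.598 = 6/23 ≈ 0.26086957

0.260870


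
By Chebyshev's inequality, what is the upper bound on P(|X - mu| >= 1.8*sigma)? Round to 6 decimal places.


P <= 1/k^2
k^2 = 1.8^2 = 3.24
1/k^2 = 1 / 3.24 = 25/81 ≈ 0.30864198

0.308642


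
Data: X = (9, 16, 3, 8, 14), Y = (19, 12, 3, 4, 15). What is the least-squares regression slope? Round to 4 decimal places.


b = sum((xi-xbar)(yi-ybar)) / sum((xi-xbar)^2)
n = 5, xbar = 50/5 = 10, ybar = 53/5 = 10.6
Sxy = sum((xi-xbar)(yi-ybar)) = 84
Sxx = sum((xi-xbar)^2) = 106
b = Sxy / Sxx = 42/53 ≈ 0.792453

0.7925


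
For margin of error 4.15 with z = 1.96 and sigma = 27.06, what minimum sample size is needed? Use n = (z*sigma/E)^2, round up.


z*sigma/E = 1.96 * 27.06 / 4.15 ≈ 12.780145
(z*sigma/E)^2 ≈ 163.332095
round up: n = 164

164


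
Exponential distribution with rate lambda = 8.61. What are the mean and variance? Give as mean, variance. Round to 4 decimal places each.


mean = 1/lam, var = 1/lam^2
mean = 1 / 8.61 = 100/861 ≈ 0.116144
lam^2 = 8.61^2 = 74.1321
var = 1 / 74.1321 ≈ 0.013489

0.1161, 0.0135


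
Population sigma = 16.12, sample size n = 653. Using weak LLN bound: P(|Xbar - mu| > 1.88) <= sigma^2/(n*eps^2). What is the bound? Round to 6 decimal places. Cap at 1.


bound = min(1, sigma^2/(n*eps^2))
sigma^2 = 16.12^2 = 259.8544
n*eps^2 = 653 * 1.88^2 = 653 * 3.5344 = 2307.9632
sigma^2/(n*eps^2) = 259.8544 / 2307.9632 ≈ 0.11259036

0.112590


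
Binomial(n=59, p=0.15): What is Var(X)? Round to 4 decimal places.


Var = n*p*(1-p) = 59 * 0.15 * 0.85 = 7.5225

7.5225


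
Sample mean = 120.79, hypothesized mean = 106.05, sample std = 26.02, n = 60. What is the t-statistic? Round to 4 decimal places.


t = (xbar - mu0) / (s/sqrt(n))
xbar - mu0 = 120.79 - 106.05 = 14.74
sqrt(60) ≈ 7.74596669
s/sqrt(n) = 26.02 / 7.74596669 ≈ 3.35916756
t = 14.74 / 3.35916756 ≈ 4.387992

4.3880


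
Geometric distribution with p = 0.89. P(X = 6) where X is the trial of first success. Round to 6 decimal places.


P = (1-p)^(k-1) * p
(1-p)^(k-1) = 0.11^5 = 0.0000161051
P = 0.0000161051 * 0.89 ≈ 0.00001433354

0.000014


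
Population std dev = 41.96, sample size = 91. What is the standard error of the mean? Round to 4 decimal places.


SE = sigma / sqrt(n)
sqrt(91) ≈ 9.539392
SE = 41.96 / 9.539392 ≈ 4.398603

4.3986


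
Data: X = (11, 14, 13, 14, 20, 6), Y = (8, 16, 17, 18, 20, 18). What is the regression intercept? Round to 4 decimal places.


a = ybar - b*xbar, where b = sum((xi-xbar)(yi-ybar)) / sum((xi-xbar)^2)
n = 6, xbar = 78/6 = 13, ybar = 97/6 ≈ 16.166667
Sxy = sum((xi-xbar)(yi-ybar)) = 32
Sxx = sum((xi-xbar)^2) = 104
b = Sxy / Sxx = 4/13 ≈ 0.307692
a = 16.166667 - 0.307692 * 13 = 73/6 ≈ 12.166667

12.1667


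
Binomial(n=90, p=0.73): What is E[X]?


E[X] = n*p = 90 * 0.73 = 65.7

65.7


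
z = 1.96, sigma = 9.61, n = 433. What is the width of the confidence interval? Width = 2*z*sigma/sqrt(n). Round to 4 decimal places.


width = 2*z*sigma/sqrt(n)
2*z*sigma = 2 * 1.96 * 9.61 = 37.6712
sqrt(433) ≈ 20.808652
width = 37.6712 / 20.808652 ≈ 1.810362

1.8104


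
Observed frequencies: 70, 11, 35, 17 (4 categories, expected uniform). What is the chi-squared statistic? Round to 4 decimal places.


chi2 = sum((O-E)^2/E), E = total/4
total = 133, E = 133/4 = 33.25
(70 - 33.25)^2 / 33.25 = 1350.5625 / 33.25 = 3087/76 ≈ 40.618421
(11 - 33.25)^2 / 33.25 = 495.0625 / 33.25 = 7921/532 ≈ 14.889098
(35 - 33.25)^2 / 33.25 = 3.0625 / 33.25 = 7/76 ≈ 0.092105
(17 - 33.25)^2 / 33.25 = 264.0625 / 33.25 = 4225/532 ≈ 7.941729
chi2 = 8451/133 ≈ 63.541353

63.5414


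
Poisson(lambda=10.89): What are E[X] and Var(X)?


E[X] = Var(X) = lambda = 10.89

10.89, 10.89


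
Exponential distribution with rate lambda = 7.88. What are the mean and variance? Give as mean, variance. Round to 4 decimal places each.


mean = 1/lam, var = 1/lam^2
mean = 1 / 7.88 = 25/197 ≈ 0.126904
lam^2 = 7.88^2 = 62.0944
var = 1 / 62.0944 ≈ 0.016105

0.1269, 0.0161


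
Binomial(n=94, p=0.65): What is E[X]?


E[X] = n*p = 94 * 0.65 = 61.1

61.1


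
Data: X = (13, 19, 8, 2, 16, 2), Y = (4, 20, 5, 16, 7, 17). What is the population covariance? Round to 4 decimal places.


Cov = (1/n)*sum((xi-xbar)(yi-ybar))
n = 6, xbar = 60/6 = 10, ybar = 69/6 = 11.5
sum((xi-xbar)(yi-ybar)) = -40
Cov = -40 / 6 = -20/3 ≈ -6.666667

-6.6667


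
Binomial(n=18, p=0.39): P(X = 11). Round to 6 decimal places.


P = C(n,k) * p^k * (1-p)^(n-k)
C(18,11) = 31824
p^k = 0.39^11 ≈ 0.00003174758
(1-p)^(n-k) = 0.61^7 ≈ 0.03142743
P = 31824 * 0.00003174758 * 0.03142743 ≈ 0.031752

0.031752


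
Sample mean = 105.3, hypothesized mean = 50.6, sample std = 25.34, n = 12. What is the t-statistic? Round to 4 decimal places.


t = (xbar - mu0) / (s/sqrt(n))
xbar - mu0 = 105.3 - 50.6 = 54.7
sqrt(12) ≈ 3.46410162
s/sqrt(n) = 25.34 / 3.46410162 ≈ 7.31502791
t = 54.7 / 7.31502791 ≈ 7.477757

7.4778


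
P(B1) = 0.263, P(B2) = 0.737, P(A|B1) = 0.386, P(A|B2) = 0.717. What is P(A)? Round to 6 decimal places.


P(A) = P(A|B1)*P(B1) + P(A|B2)*P(B2)
P(A|B1)*P(B1) = 0.386 * 0.263 = 0.101518
P(A|B2)*P(B2) = 0.717 * 0.737 = 0.528429
P(A) = 0.101518 + 0.528429 = 0.629947

0.629947


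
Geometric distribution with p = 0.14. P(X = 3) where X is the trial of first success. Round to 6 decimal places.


P = (1-p)^(k-1) * p
(1-p)^(k-1) = 0.86^2 = 0.7396
P = 0.7396 * 0.14 = 0.103544

0.103544


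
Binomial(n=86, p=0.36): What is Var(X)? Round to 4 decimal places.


Var = n*p*(1-p) = 86 * 0.36 * 0.64 = 19.8144

19.8144


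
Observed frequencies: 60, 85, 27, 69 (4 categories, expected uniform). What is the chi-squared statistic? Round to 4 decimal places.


chi2 = sum((O-E)^2/E), E = total/4
total = 241, E = 241/4 = 60.25
(60 - 60.25)^2 / 60.25 = 0.0625 / 60.25 = 1/964 ≈ 0.001037
(85 - 60.25)^2 / 60.25 = 612.5625 / 60.25 = 9801/964 ≈ 10.167012
(27 - 60.25)^2 / 60.25 = 1105.5625 / 60.25 = 17689/964 ≈ 18.349585
(69 - 60.25)^2 / 60.25 = 76.5625 / 60.25 = 1225/964 ≈ 1.270747
chi2 = 7179/241 ≈ 29.788382

29.7884


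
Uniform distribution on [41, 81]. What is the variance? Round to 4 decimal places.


Var = (b-a)^2 / 12
(b-a)^2 = (81 - 41)^2 = 1600
Var = 1600/12 ≈ 133.333333

133.3333


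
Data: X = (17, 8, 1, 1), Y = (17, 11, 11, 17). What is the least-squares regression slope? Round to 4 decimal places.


b = sum((xi-xbar)(yi-ybar)) / sum((xi-xbar)^2)
n = 4, xbar = 27/4 = 6.75, ybar = 56/4 = 14
Sxy = sum((xi-xbar)(yi-ybar)) = 27
Sxx = sum((xi-xbar)^2) = 172.75
b = Sxy / Sxx = 108/691 ≈ 0.156295

0.1563


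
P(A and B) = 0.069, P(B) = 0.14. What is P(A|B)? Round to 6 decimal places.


P(A|B) = P(A and B) / P(B) = 0.069 / 0.14 = 69/140 ≈ 0.49285714

0.492857


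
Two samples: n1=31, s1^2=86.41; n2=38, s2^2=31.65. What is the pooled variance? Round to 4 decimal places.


sp^2 = ((n1-1)*s1^2 + (n2-1)*s2^2)/(n1+n2-2)
(n1-1)*s1^2 = 30 * 86.41 = 2592.3
(n2-1)*s2^2 = 37 * 31.65 = 1171.05
numerator = 2592.3 + 1171.05 = 3763.35
n1+n2-2 = 67
sp^2 = 3763.35 / 67 = 75267/1340 ≈ 56.169403

56.1694


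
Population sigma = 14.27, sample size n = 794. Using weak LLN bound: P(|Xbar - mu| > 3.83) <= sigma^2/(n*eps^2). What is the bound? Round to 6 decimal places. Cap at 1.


bound = min(1, sigma^2/(n*eps^2))
sigma^2 = 14.27^2 = 203.6329
n*eps^2 = 794 * 3.83^2 = 794 * 14.6689 = 11647.1066
sigma^2/(n*eps^2) = 203.6329 / 11647.1066 ≈ 0.01748356

0.017484


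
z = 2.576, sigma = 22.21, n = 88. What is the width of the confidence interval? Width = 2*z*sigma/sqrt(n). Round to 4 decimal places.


width = 2*z*sigma/sqrt(n)
2*z*sigma = 2 * 2.576 * 22.21 = 114.42592
sqrt(88) ≈ 9.380832
width = 114.42592 / 9.380832 ≈ 12.197844

12.1978


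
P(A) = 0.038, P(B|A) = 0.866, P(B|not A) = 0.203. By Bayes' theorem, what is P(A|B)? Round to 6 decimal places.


P(A|B) = P(B|A)*P(A) / P(B), P(B) = P(B|A)*P(A) + P(B|not A)*P(not A)
P(B|A)*P(A) = 0.866 * 0.038 = 0.032908
P(B|not A)*P(not A) = 0.203 * 0.962 = 0.195286
P(B) = 0.032908 + 0.195286 = 0.228194
P(A|B) = 0.032908 / 0.228194 ≈ 0.14421063

0.144211


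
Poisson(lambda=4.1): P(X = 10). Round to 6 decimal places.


P = e^(-lam) * lam^k / k!
e^(-4.1) ≈ 0.01657268
lam^k = 4.1^10 ≈ 1342265.931015
k! = 10! = 3628800
P = 0.01657268 * 1342265.931015 / 3628800 ≈ 0.006130

0.006130


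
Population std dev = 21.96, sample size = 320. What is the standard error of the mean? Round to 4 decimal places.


SE = sigma / sqrt(n)
sqrt(320) ≈ 17.888544
SE = 21.96 / 17.888544 ≈ 1.227601

1.2276


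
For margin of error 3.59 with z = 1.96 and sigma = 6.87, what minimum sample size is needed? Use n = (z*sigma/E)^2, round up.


z*sigma/E = 1.96 * 6.87 / 3.59 = 33663/8975 ≈ 3.750752
(z*sigma/E)^2 ≈ 14.068141
round up: n = 15

15


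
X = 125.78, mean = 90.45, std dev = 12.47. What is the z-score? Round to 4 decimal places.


z = (X - mu) / sigma
X - mu = 125.78 - 90.45 = 35.33
z = 35.33 / 12.47 = 3533/1247 ≈ 2.833200

2.8332


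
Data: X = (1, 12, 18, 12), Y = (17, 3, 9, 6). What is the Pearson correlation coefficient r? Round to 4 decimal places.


r = sum((xi-xbar)(yi-ybar)) / sqrt(sum((xi-xbar)^2) * sum((yi-ybar)^2))
n = 4, xbar = 43/4 = 10.75, ybar = 35/4 = 8.75
Sxy = sum((xi-xbar)(yi-ybar)) = -89.25
Sxx = sum((xi-xbar)^2) = 150.75
Syy = sum((yi-ybar)^2) = 108.75
sqrt(Sxx*Syy) ≈ 128.039301
r = Sxy / sqrt(Sxx*Syy) = -89.25 / 128.039301 ≈ -0.697052

-0.6971


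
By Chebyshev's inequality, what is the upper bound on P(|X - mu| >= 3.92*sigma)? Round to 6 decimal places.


P <= 1/k^2
k^2 = 3.92^2 = 15.3664
1/k^2 = 1 / 15.3664 = 625/9604 ≈ 0.06507705

0.065077


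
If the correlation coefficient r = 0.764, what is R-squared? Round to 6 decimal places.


R^2 = r^2 = (0.764)^2 = 0.583696

0.583696


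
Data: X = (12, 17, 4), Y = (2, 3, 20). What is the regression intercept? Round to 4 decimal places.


a = ybar - b*xbar, where b = sum((xi-xbar)(yi-ybar)) / sum((xi-xbar)^2)
n = 3, xbar = 33/3 = 11, ybar = 25/3 ≈ 8.333333
Sxy = sum((xi-xbar)(yi-ybar)) = -120
Sxx = sum((xi-xbar)^2) = 86
b = Sxy / Sxx = -60/43 ≈ -1.395349
a = 8.333333 - (-1.395349) * 11 = 3055/129 ≈ 23.682171

23.6822


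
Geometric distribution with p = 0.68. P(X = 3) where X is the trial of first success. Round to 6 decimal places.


P = (1-p)^(k-1) * p
(1-p)^(k-1) = 0.32^2 = 0.1024
P = 0.1024 * 0.68 = 0.069632

0.069632


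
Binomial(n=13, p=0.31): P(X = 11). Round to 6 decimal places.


P = C(n,k) * p^k * (1-p)^(n-k)
C(13,11) = 78
p^k = 0.31^11 ≈ 0.000002540848
(1-p)^(n-k) = 0.69^2 = 0.4761
P = 78 * 0.000002540848 * 0.4761 ≈ 0.000094

0.000094


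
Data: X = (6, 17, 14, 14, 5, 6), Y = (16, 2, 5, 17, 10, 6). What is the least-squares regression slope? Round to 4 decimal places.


b = sum((xi-xbar)(yi-ybar)) / sum((xi-xbar)^2)
n = 6, xbar = 62/6 = 31/3 ≈ 10.333333, ybar = 56/6 = 28/3 ≈ 9.333333
Sxy = sum((xi-xbar)(yi-ybar)) = -164/3 ≈ -54.666667
Sxx = sum((xi-xbar)^2) = 412/3 ≈ 137.333333
b = Sxy / Sxx = -41/103 ≈ -0.398058

-0.3981


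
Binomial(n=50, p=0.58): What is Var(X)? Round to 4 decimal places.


Var = n*p*(1-p) = 50 * 0.58 * 0.42 = 12.18

12.1800


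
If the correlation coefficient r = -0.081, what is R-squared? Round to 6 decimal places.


R^2 = r^2 = (-0.081)^2 = 0.006561

0.006561


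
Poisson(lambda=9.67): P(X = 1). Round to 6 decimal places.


P = e^(-lam) * lam^k / k!
e^(-9.67) ≈ 0.00006314986
lam^k = 9.67^1 = 9.67
k! = 1! = 1
P = 0.00006314986 * 9.67 / 1 ≈ 0.000611

0.000611


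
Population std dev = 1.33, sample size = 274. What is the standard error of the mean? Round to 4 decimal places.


SE = sigma / sqrt(n)
sqrt(274) ≈ 16.552945
SE = 1.33 / 16.552945 ≈ 0.080348

0.0803


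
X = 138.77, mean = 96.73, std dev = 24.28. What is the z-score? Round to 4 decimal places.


z = (X - mu) / sigma
X - mu = 138.77 - 96.73 = 42.04
z = 42.04 / 24.28 = 1051/607 ≈ 1.731466

1.7315


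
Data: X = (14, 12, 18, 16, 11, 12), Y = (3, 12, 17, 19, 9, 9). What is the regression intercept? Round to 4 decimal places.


a = ybar - b*xbar, where b = sum((xi-xbar)(yi-ybar)) / sum((xi-xbar)^2)
n = 6, xbar = 83/6 ≈ 13.833333, ybar = 69/6 = 11.5
Sxy = sum((xi-xbar)(yi-ybar)) = 48.5
Sxx = sum((xi-xbar)^2) = 221/6 ≈ 36.833333
b = Sxy / Sxx = 291/221 ≈ 1.316742
a = 11.5 - 1.316742 * 13.833333 = -1484/221 ≈ -6.714932

-6.7149


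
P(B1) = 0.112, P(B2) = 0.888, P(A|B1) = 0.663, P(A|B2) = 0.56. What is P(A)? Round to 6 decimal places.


P(A) = P(A|B1)*P(B1) + P(A|B2)*P(B2)
P(A|B1)*P(B1) = 0.663 * 0.112 = 0.074256
P(A|B2)*P(B2) = 0.56 * 0.888 = 0.49728
P(A) = 0.074256 + 0.49728 = 0.571536

0.571536


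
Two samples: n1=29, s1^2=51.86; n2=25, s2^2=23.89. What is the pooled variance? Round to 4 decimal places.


sp^2 = ((n1-1)*s1^2 + (n2-1)*s2^2)/(n1+n2-2)
(n1-1)*s1^2 = 28 * 51.86 = 1452.08
(n2-1)*s2^2 = 24 * 23.89 = 573.36
numerator = 1452.08 + 573.36 = 2025.44
n1+n2-2 = 52
sp^2 = 2025.44 / 52 = 12659/325 ≈ 38.950769

38.9508


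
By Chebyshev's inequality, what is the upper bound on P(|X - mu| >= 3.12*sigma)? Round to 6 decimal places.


P <= 1/k^2
k^2 = 3.12^2 = 9.7344
1/k^2 = 1 / 9.7344 = 625/6084 ≈ 0.10272847

0.102728


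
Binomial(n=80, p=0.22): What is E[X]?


E[X] = n*p = 80 * 0.22 = 17.6

17.6


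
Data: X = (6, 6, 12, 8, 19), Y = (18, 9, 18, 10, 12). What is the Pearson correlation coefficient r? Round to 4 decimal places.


r = sum((xi-xbar)(yi-ybar)) / sqrt(sum((xi-xbar)^2) * sum((yi-ybar)^2))
n = 5, xbar = 51/5 = 10.2, ybar = 67/5 = 13.4
Sxy = sum((xi-xbar)(yi-ybar)) = 2.6
Sxx = sum((xi-xbar)^2) = 120.8
Syy = sum((yi-ybar)^2) = 75.2
sqrt(Sxx*Syy) ≈ 95.310860
r = Sxy / sqrt(Sxx*Syy) = 2.6 / 95.310860 ≈ 0.027279

0.0273


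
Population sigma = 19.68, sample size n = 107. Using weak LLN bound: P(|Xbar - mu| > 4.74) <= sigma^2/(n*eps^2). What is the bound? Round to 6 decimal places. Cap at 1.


bound = min(1, sigma^2/(n*eps^2))
sigma^2 = 19.68^2 = 387.3024
n*eps^2 = 107 * 4.74^2 = 107 * 22.4676 = 2404.0332
sigma^2/(n*eps^2) = 387.3024 / 2404.0332 ≈ 0.16110526

0.161105


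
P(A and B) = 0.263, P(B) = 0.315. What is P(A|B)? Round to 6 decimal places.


P(A|B) = P(A and B) / P(B) = 0.263 / 0.315 = 263/315 ≈ 0.83492063

0.834921


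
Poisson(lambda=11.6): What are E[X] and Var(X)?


E[X] = Var(X) = lambda = 11.6

11.6, 11.6


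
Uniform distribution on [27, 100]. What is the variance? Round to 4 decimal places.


Var = (b-a)^2 / 12
(b-a)^2 = (100 - 27)^2 = 5329
Var = 5329/12 ≈ 444.083333

444.0833


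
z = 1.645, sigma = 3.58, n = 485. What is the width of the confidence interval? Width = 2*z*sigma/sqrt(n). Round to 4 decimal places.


width = 2*z*sigma/sqrt(n)
2*z*sigma = 2 * 1.645 * 3.58 = 11.7782
sqrt(485) ≈ 22.022716
width = 11.7782 / 22.022716 ≈ 0.534821

0.5348


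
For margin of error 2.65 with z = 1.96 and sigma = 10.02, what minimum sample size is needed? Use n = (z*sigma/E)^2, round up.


z*sigma/E = 1.96 * 10.02 / 2.65 = 49098/6625 ≈ 7.411019
(z*sigma/E)^2 ≈ 54.923201
round up: n = 55

55


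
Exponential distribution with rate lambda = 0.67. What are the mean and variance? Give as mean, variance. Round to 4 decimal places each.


mean = 1/lam, var = 1/lam^2
mean = 1 / 0.67 = 100/67 ≈ 1.492537
lam^2 = 0.67^2 = 0.4489
var = 1 / 0.4489 = 10000/4489 ≈ 2.227668

1.4925, 2.2277


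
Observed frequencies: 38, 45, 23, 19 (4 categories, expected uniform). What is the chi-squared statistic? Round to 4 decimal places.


chi2 = sum((O-E)^2/E), E = total/4
total = 125, E = 125/4 = 31.25
(38 - 31.25)^2 / 31.25 = 45.5625 / 31.25 = 1.458
(45 - 31.25)^2 / 31.25 = 189.0625 / 31.25 = 6.05
(23 - 31.25)^2 / 31.25 = 68.0625 / 31.25 = 2.178
(19 - 31.25)^2 / 31.25 = 150.0625 / 31.25 = 4.802
chi2 = 14.488

14.4880


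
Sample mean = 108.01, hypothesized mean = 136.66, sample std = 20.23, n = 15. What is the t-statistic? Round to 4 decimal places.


t = (xbar - mu0) / (s/sqrt(n))
xbar - mu0 = 108.01 - 136.66 = -28.65
sqrt(15) ≈ 3.87298335
s/sqrt(n) = 20.23 / 3.87298335 ≈ 5.22336354
t = -28.65 / 5.22336354 ≈ -5.484971

-5.4850


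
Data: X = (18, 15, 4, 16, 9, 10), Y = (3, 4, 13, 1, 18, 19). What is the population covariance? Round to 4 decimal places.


Cov = (1/n)*sum((xi-xbar)(yi-ybar))
n = 6, xbar = 72/6 = 12, ybar = 58/6 = 29/3 ≈ 9.666667
sum((xi-xbar)(yi-ybar)) = -162
Cov = -162 / 6 = -27

-27.0000


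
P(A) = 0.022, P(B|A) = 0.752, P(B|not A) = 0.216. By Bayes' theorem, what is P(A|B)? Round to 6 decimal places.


P(A|B) = P(B|A)*P(A) / P(B), P(B) = P(B|A)*P(A) + P(B|not A)*P(not A)
P(B|A)*P(A) = 0.752 * 0.022 = 0.016544
P(B|not A)*P(not A) = 0.216 * 0.978 = 0.211248
P(B) = 0.016544 + 0.211248 = 0.227792
P(A|B) = 0.016544 / 0.227792 ≈ 0.07262766

0.072628


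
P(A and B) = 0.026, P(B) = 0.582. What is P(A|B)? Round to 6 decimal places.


P(A|B) = P(A and B) / P(B) = 0.026 / 0.582 = 13/291 ≈ 0.04467354

0.044674


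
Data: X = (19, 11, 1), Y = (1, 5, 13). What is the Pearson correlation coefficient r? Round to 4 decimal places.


r = sum((xi-xbar)(yi-ybar)) / sqrt(sum((xi-xbar)^2) * sum((yi-ybar)^2))
n = 3, xbar = 31/3 ≈ 10.333333, ybar = 19/3 ≈ 6.333333
Sxy = sum((xi-xbar)(yi-ybar)) = -328/3 ≈ -109.333333
Sxx = sum((xi-xbar)^2) = 488/3 ≈ 162.666667
Syy = sum((yi-ybar)^2) = 224/3 ≈ 74.666667
sqrt(Sxx*Syy) ≈ 110.207884
r = Sxy / sqrt(Sxx*Syy) = -109.333333 / 110.207884 ≈ -0.992065

-0.9921


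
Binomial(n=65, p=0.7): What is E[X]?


E[X] = n*p = 65 * 0.7 = 45.5

45.5


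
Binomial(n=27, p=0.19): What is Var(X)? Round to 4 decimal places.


Var = n*p*(1-p) = 27 * 0.19 * 0.81 = 4.1553

4.1553


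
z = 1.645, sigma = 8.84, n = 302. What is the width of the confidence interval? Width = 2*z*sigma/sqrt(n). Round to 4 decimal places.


width = 2*z*sigma/sqrt(n)
2*z*sigma = 2 * 1.645 * 8.84 = 29.0836
sqrt(302) ≈ 17.378147
width = 29.0836 / 17.378147 ≈ 1.673573

1.6736


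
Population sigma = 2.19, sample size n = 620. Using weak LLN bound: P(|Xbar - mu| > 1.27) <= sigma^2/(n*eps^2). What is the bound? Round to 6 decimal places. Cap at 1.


bound = min(1, sigma^2/(n*eps^2))
sigma^2 = 2.19^2 = 4.7961
n*eps^2 = 620 * 1.27^2 = 620 * 1.6129 = 999.998
sigma^2/(n*eps^2) = 4.7961 / 999.998 ≈ 0.00479611

0.004796


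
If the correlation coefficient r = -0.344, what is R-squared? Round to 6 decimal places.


R^2 = r^2 = (-0.344)^2 = 0.118336

0.118336


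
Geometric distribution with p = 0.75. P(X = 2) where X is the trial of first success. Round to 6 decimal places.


P = (1-p)^(k-1) * p
(1-p)^(k-1) = 0.25^1 = 0.25
P = 0.25 * 0.75 = 0.1875

0.187500


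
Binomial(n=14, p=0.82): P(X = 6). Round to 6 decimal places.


P = C(n,k) * p^k * (1-p)^(n-k)
C(14,6) = 3003
p^k = 0.82^6 ≈ 0.3040067
(1-p)^(n-k) = 0.18^8 ≈ 0.000001101996
P = 3003 * 0.3040067 * 0.000001101996 ≈ 0.001006

0.001006
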